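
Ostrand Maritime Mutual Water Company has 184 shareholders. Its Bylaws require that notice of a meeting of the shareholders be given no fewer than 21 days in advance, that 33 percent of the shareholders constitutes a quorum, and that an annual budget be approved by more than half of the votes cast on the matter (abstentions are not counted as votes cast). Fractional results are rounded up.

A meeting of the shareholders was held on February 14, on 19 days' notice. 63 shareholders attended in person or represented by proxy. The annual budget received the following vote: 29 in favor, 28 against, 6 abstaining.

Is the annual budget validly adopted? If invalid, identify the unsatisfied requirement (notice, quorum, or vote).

Notice: 19 days given; 21 required. Not satisfied.
Quorum: 33% of 184 = 60.72, rounded up to 61; 63 present. Satisfied.
Vote: requires a majority of the votes cast (63 − 6 abstaining = 57); a majority of 57 is 29, so 29 needed; 29 in favor. Satisfied.

Invalid — notice requirement not satisfied.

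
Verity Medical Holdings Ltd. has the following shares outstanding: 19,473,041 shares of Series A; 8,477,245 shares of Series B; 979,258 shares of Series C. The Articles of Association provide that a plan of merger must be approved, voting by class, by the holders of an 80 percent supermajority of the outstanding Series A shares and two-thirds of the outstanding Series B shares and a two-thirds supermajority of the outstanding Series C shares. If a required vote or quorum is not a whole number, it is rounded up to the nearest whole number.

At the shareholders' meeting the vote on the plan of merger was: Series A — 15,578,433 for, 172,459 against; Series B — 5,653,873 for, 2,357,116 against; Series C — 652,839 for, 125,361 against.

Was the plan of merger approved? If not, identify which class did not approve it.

Approved — every class gave the required vote.

Series A: 4/5 of 19473041 = 15578432.80, rounded up to 15578433; 15,578,433 required, 15,578,433 in favor — approved.
Series B: 2/3 of 8477245 = 5651496.67, rounded up to 5651497; 5,651,497 required, 5,653,873 in favor — approved.
Series C: 2/3 of 979258 = 652838.67, rounded up to 652839; 652,839 required, 652,839 in favor — approved.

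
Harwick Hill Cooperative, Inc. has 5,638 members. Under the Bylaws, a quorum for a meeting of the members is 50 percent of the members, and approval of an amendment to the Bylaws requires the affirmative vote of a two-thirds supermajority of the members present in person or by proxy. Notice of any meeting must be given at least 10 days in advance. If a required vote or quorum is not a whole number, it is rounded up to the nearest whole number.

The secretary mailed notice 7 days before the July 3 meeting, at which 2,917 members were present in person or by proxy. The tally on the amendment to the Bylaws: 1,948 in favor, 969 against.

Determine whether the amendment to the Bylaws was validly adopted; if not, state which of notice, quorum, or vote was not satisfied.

Invalid — notice requirement not satisfied.

Notice: 7 days given; 10 required. Not satisfied.
Quorum: 50% of 5,638 = 2,819; 2,917 present. Satisfied.
Vote: requires two-thirds of those present (2,917); 2/3 of 2917 = 1944.67, rounded up to 1945, so 1,945 needed; 1,948 in favor. Satisfied.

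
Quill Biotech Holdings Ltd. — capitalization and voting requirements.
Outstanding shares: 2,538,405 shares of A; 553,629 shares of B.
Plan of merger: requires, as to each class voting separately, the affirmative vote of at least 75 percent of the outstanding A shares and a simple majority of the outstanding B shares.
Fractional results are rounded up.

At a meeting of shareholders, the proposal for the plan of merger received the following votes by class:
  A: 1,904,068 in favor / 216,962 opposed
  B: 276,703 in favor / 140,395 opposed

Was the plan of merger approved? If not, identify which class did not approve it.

Not approved — the B shares did not give the required vote.

A: 3/4 of 2538405 = 1903803.75, rounded up to 1903804; 1,903,804 required, 1,904,068 in favor — approved.
B: a majority of 553629 is 276815; 276,815 required, 276,703 in favor — not approved.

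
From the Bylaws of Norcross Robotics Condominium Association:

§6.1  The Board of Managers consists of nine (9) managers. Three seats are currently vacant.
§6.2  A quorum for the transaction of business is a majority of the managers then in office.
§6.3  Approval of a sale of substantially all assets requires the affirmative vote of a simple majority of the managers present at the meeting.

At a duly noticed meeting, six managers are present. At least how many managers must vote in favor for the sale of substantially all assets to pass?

4

The sale of substantially all assets requires a majority of the managers present (6).
A majority of 6 is 4.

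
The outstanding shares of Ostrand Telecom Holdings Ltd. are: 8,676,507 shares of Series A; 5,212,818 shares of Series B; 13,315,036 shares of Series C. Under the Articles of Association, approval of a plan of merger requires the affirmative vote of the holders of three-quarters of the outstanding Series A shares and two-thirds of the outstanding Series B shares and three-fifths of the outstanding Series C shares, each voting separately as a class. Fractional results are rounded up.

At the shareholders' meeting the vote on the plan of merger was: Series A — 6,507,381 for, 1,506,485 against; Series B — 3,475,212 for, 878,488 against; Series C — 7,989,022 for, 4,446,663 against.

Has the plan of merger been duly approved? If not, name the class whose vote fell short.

Series A: 3/4 of 8676507 = 6507380.25, rounded up to 6507381; 6,507,381 required, 6,507,381 in favor — approved.
Series B: 2/3 of 5212818 = 3475212; 3,475,212 required, 3,475,212 in favor — approved.
Series C: 3/5 of 13315036 = 7989021.60, rounded up to 7989022; 7,989,022 required, 7,989,022 in favor — approved.

Approved — every class gave the required vote.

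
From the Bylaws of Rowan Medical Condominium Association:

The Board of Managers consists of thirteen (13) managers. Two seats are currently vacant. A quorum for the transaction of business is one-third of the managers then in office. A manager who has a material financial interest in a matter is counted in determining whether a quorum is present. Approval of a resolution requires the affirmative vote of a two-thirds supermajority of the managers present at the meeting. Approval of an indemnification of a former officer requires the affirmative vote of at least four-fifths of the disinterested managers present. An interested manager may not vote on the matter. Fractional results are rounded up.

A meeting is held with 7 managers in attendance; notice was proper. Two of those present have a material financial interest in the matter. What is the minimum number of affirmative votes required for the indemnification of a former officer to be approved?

The indemnification of a former officer requires four-fifths of the disinterested managers present (7 − 2 = 5).
4/5 of 5 = 4.

4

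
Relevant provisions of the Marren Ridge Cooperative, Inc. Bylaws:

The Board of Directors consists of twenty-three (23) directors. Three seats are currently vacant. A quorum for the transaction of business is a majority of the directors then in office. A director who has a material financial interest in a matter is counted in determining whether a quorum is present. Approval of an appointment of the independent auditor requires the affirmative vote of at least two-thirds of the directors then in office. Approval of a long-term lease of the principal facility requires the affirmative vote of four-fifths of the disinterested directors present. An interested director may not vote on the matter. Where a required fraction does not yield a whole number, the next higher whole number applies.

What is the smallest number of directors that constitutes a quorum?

11

A majority of 20 is 11.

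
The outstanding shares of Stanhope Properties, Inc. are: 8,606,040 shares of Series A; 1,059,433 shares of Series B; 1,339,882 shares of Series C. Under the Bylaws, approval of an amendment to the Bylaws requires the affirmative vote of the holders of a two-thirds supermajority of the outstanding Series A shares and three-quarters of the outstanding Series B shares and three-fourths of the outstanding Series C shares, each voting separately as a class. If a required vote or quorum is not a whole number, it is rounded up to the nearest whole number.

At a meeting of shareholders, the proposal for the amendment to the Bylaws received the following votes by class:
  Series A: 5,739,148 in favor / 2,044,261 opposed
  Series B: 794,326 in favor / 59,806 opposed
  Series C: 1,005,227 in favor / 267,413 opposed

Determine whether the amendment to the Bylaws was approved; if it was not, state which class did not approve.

Not approved — the Series B shares did not give the required vote.

Series A: 2/3 of 8606040 = 5737360; 5,737,360 required, 5,739,148 in favor — approved.
Series B: 3/4 of 1059433 = 794574.75, rounded up to 794575; 794,575 required, 794,326 in favor — not approved.
Series C: 3/4 of 1339882 = 1004911.50, rounded up to 1004912; 1,004,912 required, 1,005,227 in favor — approved.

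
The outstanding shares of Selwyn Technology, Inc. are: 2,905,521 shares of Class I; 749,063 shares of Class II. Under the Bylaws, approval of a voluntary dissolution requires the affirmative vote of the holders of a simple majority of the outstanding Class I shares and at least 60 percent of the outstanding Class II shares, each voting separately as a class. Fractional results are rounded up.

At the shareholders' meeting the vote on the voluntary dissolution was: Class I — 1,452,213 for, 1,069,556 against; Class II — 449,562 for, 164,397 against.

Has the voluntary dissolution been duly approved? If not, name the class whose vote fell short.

Not approved — the Class I shares did not give the required vote.

Class I: a majority of 2905521 is 1452761; 1,452,761 required, 1,452,213 in favor — not approved.
Class II: 3/5 of 749063 = 449437.80, rounded up to 449438; 449,438 required, 449,562 in favor — approved.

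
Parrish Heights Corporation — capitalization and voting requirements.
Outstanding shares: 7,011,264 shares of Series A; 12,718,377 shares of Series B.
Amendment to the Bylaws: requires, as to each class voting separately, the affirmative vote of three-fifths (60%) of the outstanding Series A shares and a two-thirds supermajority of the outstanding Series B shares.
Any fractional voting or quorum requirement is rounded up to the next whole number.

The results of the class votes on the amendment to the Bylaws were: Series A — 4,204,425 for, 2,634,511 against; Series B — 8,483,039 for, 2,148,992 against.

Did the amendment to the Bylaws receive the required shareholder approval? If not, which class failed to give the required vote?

Not approved — the Series A shares did not give the required vote.

Series A: 3/5 of 7011264 = 4206758.40, rounded up to 4206759; 4,206,759 required, 4,204,425 in favor — not approved.
Series B: 2/3 of 12718377 = 8478918; 8,478,918 required, 8,483,039 in favor — approved.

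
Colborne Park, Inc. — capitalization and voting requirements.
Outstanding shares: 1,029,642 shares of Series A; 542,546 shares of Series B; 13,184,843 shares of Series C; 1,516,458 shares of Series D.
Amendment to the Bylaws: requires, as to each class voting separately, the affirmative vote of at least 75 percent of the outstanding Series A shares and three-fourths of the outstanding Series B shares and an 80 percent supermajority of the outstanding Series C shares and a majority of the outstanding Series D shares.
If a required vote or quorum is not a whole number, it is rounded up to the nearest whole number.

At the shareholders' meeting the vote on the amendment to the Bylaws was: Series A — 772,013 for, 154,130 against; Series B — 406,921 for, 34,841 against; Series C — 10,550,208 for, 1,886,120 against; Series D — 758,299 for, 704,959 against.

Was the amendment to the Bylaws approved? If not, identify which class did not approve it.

Series A: 3/4 of 1029642 = 772231.50, rounded up to 772232; 772,232 required, 772,013 in favor — not approved.
Series B: 3/4 of 542546 = 406909.50, rounded up to 406910; 406,910 required, 406,921 in favor — approved.
Series C: 4/5 of 13184843 = 10547874.40, rounded up to 10547875; 10,547,875 required, 10,550,208 in favor — approved.
Series D: a majority of 1516458 is 758230; 758,230 required, 758,299 in favor — approved.

Not approved — the Series A shares did not give the required vote.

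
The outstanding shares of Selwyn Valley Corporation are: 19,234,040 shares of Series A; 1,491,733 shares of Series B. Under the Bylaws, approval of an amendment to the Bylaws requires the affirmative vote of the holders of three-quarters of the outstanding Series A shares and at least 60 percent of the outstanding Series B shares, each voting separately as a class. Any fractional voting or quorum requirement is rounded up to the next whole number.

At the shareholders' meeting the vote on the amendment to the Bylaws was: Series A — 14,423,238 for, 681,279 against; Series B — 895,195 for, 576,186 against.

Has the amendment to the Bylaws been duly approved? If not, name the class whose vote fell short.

Series A: 3/4 of 19234040 = 14425530; 14,425,530 required, 14,423,238 in favor — not approved.
Series B: 3/5 of 1491733 = 895039.80, rounded up to 895040; 895,040 required, 895,195 in favor — approved.

Not approved — the Series A shares did not give the required vote.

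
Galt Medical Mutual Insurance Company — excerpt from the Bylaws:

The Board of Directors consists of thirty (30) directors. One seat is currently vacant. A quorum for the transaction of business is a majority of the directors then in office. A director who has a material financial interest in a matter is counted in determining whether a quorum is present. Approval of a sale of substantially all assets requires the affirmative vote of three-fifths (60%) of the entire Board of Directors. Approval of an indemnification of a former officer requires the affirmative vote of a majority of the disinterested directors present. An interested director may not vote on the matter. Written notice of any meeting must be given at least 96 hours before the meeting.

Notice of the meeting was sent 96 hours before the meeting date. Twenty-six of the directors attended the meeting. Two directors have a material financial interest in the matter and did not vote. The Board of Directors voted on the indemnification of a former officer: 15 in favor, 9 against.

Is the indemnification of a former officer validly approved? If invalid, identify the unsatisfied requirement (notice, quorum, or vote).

Notice: 96 hours given; 96 required (96 ≥ 96). Satisfied.
Quorum: 26 present (interested directors count toward quorum); quorum is 15. Satisfied.
Vote: the indemnification of a former officer requires a majority of the disinterested directors present (26 − 2 = 24). A majority of 24 is 13, so 13 affirmative votes are needed; 15 voted in favor. Satisfied.

Valid — all requirements satisfied.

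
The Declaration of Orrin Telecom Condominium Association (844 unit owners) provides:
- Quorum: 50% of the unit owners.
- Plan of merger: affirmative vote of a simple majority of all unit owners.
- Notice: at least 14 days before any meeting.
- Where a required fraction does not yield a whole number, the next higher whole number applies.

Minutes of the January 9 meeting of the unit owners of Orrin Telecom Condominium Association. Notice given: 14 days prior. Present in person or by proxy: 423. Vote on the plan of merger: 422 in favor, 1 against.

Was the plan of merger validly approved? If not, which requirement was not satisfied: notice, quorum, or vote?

Invalid — vote requirement not satisfied.

Notice: 14 days given; 14 required. Satisfied.
Quorum: 50% of 844 = 422; 423 present. Satisfied.
Vote: requires a majority of all unit owners (844); a majority of 844 is 423, so 423 needed; 422 in favor. Not satisfied.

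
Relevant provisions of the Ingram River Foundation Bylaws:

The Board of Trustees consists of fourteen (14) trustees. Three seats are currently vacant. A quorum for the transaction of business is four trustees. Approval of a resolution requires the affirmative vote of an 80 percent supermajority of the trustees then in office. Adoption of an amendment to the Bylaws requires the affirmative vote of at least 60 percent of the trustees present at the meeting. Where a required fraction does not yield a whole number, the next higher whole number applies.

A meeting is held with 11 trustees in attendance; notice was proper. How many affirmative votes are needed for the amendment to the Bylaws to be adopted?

7

The amendment to the Bylaws requires three-fifths of the trustees present (11).
3/5 of 11 = 6.60, rounded up to 7.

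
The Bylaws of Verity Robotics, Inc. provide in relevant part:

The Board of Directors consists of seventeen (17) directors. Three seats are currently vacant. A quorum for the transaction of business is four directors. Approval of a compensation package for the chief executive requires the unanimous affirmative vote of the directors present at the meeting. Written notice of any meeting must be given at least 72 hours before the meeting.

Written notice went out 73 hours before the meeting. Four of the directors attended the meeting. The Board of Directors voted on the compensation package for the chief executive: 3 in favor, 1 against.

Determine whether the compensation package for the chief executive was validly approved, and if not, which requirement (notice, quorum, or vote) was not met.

Invalid — vote requirement not satisfied.

Notice: 73 hours given; 72 required (73 ≥ 72). Satisfied.
Quorum: 4 present; quorum is 4. Satisfied.
Vote: the compensation package for the chief executive requires the unanimous vote of the directors present (4). Unanimous means all 4, so 4 affirmative votes are needed; 3 voted in favor. Not satisfied.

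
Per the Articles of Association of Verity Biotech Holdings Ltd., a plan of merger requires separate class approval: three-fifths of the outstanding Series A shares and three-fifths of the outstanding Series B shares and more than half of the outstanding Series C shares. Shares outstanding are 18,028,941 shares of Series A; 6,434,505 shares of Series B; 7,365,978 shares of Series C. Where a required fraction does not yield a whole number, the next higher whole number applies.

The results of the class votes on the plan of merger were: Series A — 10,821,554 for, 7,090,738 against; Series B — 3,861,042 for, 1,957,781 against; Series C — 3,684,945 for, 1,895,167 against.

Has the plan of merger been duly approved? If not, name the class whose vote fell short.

Series A: 3/5 of 18028941 = 10817364.60, rounded up to 10817365; 10,817,365 required, 10,821,554 in favor — approved.
Series B: 3/5 of 6434505 = 3860703; 3,860,703 required, 3,861,042 in favor — approved.
Series C: a majority of 7365978 is 3682990; 3,682,990 required, 3,684,945 in favor — approved.

Approved — every class gave the required vote.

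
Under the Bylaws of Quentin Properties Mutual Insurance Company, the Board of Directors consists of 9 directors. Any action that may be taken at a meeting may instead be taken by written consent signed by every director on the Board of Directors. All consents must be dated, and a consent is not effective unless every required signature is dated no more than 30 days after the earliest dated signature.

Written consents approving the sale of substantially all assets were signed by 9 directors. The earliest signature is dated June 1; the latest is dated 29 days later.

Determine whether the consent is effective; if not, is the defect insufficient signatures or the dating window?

Effective — both the signature and dating-window requirements are satisfied.

Signatures required: all of 9 — unanimous means all 9, so 9 needed; 9 signed. Sufficient.
Dating window: the latest signature is 29 days after the earliest; the limit is 30 days. Within the window.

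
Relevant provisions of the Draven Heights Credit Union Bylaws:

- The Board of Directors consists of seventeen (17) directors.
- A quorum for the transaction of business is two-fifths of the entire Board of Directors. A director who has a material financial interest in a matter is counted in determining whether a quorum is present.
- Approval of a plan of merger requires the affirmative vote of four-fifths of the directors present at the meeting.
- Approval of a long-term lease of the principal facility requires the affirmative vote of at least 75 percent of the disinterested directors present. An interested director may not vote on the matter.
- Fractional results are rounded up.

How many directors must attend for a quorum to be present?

7

2/5 of 17 = 6.80, rounded up to 7.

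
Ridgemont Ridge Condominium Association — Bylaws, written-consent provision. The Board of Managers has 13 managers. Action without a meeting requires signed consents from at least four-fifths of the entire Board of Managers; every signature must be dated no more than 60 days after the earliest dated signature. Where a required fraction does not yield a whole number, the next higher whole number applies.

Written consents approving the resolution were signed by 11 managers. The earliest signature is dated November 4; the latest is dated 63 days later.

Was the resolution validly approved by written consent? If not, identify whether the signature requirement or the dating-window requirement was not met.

Not effective — dating-window requirement not satisfied.

Signatures required: at least four-fifths of 13 — 4/5 of 13 = 10.40, rounded up to 11, so 11 needed; 11 signed. Sufficient.
Dating window: the latest signature is 63 days after the earliest; the limit is 60 days. Outside the window.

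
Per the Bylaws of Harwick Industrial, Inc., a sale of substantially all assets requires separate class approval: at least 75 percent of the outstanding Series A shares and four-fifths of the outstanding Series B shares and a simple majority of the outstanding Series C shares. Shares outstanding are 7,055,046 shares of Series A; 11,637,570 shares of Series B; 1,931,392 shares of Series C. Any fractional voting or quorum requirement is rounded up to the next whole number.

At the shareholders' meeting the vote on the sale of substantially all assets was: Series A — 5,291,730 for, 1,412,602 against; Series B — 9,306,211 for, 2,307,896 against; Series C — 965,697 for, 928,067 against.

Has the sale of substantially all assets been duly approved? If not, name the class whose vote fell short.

Series A: 3/4 of 7055046 = 5291284.50, rounded up to 5291285; 5,291,285 required, 5,291,730 in favor — approved.
Series B: 4/5 of 11637570 = 9310056; 9,310,056 required, 9,306,211 in favor — not approved.
Series C: a majority of 1931392 is 965697; 965,697 required, 965,697 in favor — approved.

Not approved — the Series B shares did not give the required vote.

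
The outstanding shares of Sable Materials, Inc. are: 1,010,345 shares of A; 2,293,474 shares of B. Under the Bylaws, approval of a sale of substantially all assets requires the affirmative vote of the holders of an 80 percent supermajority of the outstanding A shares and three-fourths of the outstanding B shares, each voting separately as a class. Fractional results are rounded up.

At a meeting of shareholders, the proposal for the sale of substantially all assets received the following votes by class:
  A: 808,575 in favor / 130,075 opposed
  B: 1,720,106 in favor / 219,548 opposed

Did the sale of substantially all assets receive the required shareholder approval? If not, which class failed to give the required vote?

A: 4/5 of 1010345 = 808276; 808,276 required, 808,575 in favor — approved.
B: 3/4 of 2293474 = 1720105.50, rounded up to 1720106; 1,720,106 required, 1,720,106 in favor — approved.

Approved — every class gave the required vote.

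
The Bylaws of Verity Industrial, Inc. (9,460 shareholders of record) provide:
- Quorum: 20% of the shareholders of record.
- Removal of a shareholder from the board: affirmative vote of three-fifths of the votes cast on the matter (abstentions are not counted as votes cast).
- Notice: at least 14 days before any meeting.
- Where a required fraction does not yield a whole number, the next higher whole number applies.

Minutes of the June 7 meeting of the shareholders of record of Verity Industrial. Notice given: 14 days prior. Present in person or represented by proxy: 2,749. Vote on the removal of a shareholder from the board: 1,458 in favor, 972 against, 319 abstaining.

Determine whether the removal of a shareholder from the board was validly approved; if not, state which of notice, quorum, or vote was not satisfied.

Notice: 14 days given; 14 required. Satisfied.
Quorum: 20% of 9,460 = 1,892; 2,749 present. Satisfied.
Vote: requires three-fifths of the votes cast (2,749 − 319 abstaining = 2,430); 3/5 of 2430 = 1458, so 1,458 needed; 1,458 in favor. Satisfied.

Valid — all requirements satisfied.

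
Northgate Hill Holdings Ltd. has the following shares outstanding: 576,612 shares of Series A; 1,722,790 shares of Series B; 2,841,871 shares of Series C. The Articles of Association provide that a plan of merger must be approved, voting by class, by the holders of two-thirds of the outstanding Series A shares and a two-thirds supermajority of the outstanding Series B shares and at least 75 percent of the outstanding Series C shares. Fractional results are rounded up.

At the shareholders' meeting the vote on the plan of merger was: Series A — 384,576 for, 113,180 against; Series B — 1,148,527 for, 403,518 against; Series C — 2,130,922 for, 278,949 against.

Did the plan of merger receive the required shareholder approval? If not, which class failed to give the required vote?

Not approved — the Series C shares did not give the required vote.

Series A: 2/3 of 576612 = 384408; 384,408 required, 384,576 in favor — approved.
Series B: 2/3 of 1722790 = 1148526.67, rounded up to 1148527; 1,148,527 required, 1,148,527 in favor — approved.
Series C: 3/4 of 2841871 = 2131403.25, rounded up to 2131404; 2,131,404 required, 2,130,922 in favor — not approved.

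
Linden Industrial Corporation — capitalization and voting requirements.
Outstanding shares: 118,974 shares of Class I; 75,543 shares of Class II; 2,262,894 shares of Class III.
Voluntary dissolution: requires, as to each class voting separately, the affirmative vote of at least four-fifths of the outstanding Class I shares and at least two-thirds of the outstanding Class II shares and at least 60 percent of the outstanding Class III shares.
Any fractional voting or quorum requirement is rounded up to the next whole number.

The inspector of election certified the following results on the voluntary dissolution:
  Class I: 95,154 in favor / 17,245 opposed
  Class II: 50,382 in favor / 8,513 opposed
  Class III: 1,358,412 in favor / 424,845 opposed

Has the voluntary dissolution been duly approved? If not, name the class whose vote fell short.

Not approved — the Class I shares did not give the required vote.

Class I: 4/5 of 118974 = 95179.20, rounded up to 95180; 95,180 required, 95,154 in favor — not approved.
Class II: 2/3 of 75543 = 50362; 50,362 required, 50,382 in favor — approved.
Class III: 3/5 of 2262894 = 1357736.40, rounded up to 1357737; 1,357,737 required, 1,358,412 in favor — approved.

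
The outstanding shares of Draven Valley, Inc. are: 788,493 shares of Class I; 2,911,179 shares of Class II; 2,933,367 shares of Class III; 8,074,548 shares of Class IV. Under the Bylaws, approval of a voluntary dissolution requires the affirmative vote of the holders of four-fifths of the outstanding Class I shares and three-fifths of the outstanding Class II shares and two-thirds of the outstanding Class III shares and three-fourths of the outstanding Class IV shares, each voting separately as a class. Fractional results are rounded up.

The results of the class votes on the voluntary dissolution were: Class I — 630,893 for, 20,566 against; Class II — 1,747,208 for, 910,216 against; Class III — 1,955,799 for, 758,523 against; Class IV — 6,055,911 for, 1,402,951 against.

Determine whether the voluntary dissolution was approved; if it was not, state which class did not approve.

Class I: 4/5 of 788493 = 630794.40, rounded up to 630795; 630,795 required, 630,893 in favor — approved.
Class II: 3/5 of 2911179 = 1746707.40, rounded up to 1746708; 1,746,708 required, 1,747,208 in favor — approved.
Class III: 2/3 of 2933367 = 1955578; 1,955,578 required, 1,955,799 in favor — approved.
Class IV: 3/4 of 8074548 = 6055911; 6,055,911 required, 6,055,911 in favor — approved.

Approved — every class gave the required vote.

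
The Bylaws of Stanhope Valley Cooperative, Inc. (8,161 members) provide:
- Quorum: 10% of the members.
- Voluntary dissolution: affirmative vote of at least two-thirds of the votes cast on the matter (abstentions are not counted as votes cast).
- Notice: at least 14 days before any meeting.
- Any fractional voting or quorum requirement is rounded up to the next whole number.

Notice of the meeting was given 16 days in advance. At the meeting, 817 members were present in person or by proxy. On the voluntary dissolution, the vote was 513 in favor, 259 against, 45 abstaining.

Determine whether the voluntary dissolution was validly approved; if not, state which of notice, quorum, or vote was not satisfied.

Notice: 16 days given; 14 required. Satisfied.
Quorum: 10% of 8,161 = 816.10, rounded up to 817; 817 present. Satisfied.
Vote: requires two-thirds of the votes cast (817 − 45 abstaining = 772); 2/3 of 772 = 514.67, rounded up to 515, so 515 needed; 513 in favor. Not satisfied.

Invalid — vote requirement not satisfied.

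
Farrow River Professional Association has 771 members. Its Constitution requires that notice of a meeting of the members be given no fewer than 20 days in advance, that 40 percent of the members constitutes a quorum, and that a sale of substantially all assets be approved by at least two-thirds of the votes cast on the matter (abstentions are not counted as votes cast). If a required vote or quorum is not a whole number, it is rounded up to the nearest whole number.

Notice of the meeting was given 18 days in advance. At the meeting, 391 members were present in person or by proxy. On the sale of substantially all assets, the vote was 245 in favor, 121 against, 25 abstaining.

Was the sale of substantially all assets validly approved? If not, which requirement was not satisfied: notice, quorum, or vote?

Invalid — notice requirement not satisfied.

Notice: 18 days given; 20 required. Not satisfied.
Quorum: 40% of 771 = 308.40, rounded up to 309; 391 present. Satisfied.
Vote: requires two-thirds of the votes cast (391 − 25 abstaining = 366); 2/3 of 366 = 244, so 244 needed; 245 in favor. Satisfied.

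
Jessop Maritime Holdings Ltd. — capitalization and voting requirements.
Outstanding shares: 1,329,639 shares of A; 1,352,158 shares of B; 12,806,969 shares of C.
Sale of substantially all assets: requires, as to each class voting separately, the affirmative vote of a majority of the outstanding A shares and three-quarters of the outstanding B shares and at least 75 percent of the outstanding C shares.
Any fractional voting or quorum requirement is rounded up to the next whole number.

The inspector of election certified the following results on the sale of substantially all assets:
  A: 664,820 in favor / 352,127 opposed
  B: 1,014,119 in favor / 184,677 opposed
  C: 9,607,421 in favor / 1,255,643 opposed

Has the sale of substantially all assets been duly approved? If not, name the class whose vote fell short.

Approved — every class gave the required vote.

A: a majority of 1329639 is 664820; 664,820 required, 664,820 in favor — approved.
B: 3/4 of 1352158 = 1014118.50, rounded up to 1014119; 1,014,119 required, 1,014,119 in favor — approved.
C: 3/4 of 12806969 = 9605226.75, rounded up to 9605227; 9,605,227 required, 9,607,421 in favor — approved.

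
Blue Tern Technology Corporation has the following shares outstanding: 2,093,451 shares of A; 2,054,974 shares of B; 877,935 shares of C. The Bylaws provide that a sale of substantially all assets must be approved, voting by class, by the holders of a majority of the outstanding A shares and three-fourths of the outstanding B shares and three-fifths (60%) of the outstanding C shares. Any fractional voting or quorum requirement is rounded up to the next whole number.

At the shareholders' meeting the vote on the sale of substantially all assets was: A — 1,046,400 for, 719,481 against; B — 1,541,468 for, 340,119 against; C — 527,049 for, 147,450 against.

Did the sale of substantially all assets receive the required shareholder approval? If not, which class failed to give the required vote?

A: a majority of 2093451 is 1046726; 1,046,726 required, 1,046,400 in favor — not approved.
B: 3/4 of 2054974 = 1541230.50, rounded up to 1541231; 1,541,231 required, 1,541,468 in favor — approved.
C: 3/5 of 877935 = 526761; 526,761 required, 527,049 in favor — approved.

Not approved — the A shares did not give the required vote.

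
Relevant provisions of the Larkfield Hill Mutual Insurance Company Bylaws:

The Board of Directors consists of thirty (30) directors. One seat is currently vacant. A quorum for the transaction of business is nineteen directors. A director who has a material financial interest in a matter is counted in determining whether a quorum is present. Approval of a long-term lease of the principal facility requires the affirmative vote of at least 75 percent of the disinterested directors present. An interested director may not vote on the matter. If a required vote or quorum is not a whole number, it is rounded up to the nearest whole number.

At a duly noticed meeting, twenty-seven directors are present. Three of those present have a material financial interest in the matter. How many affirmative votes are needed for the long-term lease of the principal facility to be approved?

18

The long-term lease of the principal facility requires three-fourths of the disinterested directors present (27 − 3 = 24).
3/4 of 24 = 18.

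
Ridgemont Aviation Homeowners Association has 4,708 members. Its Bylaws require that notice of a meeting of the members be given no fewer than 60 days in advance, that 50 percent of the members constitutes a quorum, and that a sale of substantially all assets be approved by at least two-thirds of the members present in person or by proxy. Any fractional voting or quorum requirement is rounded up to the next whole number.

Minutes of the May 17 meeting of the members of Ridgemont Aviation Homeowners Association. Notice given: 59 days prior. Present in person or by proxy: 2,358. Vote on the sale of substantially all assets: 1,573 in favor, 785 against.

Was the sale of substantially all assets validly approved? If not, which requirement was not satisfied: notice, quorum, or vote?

Notice: 59 days given; 60 required. Not satisfied.
Quorum: 50% of 4,708 = 2,354; 2,358 present. Satisfied.
Vote: requires two-thirds of those present (2,358); 2/3 of 2358 = 1572, so 1,572 needed; 1,573 in favor. Satisfied.

Invalid — notice requirement not satisfied.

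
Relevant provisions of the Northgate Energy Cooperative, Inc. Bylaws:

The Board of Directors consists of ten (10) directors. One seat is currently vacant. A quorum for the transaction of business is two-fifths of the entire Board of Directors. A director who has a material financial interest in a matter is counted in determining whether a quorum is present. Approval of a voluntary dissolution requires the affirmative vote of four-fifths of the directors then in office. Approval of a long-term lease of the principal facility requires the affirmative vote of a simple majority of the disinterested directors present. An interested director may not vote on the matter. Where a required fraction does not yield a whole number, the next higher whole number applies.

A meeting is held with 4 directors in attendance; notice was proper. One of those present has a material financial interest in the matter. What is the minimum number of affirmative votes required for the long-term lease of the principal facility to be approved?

2

The long-term lease of the principal facility requires a majority of the disinterested directors present (4 − 1 = 3).
A majority of 3 is 2.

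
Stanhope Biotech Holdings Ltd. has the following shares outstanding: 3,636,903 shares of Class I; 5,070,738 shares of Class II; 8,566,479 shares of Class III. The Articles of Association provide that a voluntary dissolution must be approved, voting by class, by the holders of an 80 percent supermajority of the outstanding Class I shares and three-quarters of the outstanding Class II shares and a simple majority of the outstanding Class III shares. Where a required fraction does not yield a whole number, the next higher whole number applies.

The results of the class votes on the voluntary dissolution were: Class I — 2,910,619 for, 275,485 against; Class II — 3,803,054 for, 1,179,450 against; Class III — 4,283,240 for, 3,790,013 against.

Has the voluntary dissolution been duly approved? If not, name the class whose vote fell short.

Approved — every class gave the required vote.

Class I: 4/5 of 3636903 = 2909522.40, rounded up to 2909523; 2,909,523 required, 2,910,619 in favor — approved.
Class II: 3/4 of 5070738 = 3803053.50, rounded up to 3803054; 3,803,054 required, 3,803,054 in favor — approved.
Class III: a majority of 8566479 is 4283240; 4,283,240 required, 4,283,240 in favor — approved.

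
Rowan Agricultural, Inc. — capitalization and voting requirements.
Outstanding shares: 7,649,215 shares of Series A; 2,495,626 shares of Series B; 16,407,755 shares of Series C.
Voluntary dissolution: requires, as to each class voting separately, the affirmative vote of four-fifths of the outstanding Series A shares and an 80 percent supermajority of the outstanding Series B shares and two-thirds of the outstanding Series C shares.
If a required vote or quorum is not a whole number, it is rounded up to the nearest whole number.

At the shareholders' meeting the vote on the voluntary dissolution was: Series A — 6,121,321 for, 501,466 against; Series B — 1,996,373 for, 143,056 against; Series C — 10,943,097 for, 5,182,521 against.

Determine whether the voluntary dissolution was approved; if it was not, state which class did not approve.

Series A: 4/5 of 7649215 = 6119372; 6,119,372 required, 6,121,321 in favor — approved.
Series B: 4/5 of 2495626 = 1996500.80, rounded up to 1996501; 1,996,501 required, 1,996,373 in favor — not approved.
Series C: 2/3 of 16407755 = 10938503.33, rounded up to 10938504; 10,938,504 required, 10,943,097 in favor — approved.

Not approved — the Series B shares did not give the required vote.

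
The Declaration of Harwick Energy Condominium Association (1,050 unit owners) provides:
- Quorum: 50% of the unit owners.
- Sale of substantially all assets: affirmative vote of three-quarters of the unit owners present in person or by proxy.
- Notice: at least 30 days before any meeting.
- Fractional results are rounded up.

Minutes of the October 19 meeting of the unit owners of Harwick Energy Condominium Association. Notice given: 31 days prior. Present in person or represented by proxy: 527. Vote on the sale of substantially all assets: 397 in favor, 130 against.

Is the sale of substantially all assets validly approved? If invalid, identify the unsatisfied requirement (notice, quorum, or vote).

Valid — all requirements satisfied.

Notice: 31 days given; 30 required. Satisfied.
Quorum: 50% of 1,050 = 525; 527 present. Satisfied.
Vote: requires three-fourths of those present (527); 3/4 of 527 = 395.25, rounded up to 396, so 396 needed; 397 in favor. Satisfied.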